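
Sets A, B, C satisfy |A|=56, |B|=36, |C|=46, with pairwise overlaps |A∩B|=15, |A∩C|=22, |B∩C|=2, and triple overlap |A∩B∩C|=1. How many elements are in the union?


|A∪B∪C| = |A|+|B|+|C| - |A∩B|-|A∩C|-|B∩C| + |A∩B∩C|
= 56+36+46 - 15-22-2 + 1
= 138 - 39 + 1
= 100

|A ∪ B ∪ C| = 100


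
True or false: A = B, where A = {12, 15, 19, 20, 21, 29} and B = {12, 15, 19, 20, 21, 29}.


Two sets are equal iff they have exactly the same elements.
A = {12, 15, 19, 20, 21, 29}
B = {12, 15, 19, 20, 21, 29}
Same elements → A = B

Yes, A = B


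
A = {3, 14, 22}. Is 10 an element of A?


A = {3, 14, 22}
Checking if 10 is in A
10 is not in A → False

10 ∉ A


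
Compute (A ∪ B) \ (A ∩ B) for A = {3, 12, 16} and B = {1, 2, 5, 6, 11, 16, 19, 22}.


A △ B = (A \ B) ∪ (B \ A) = elements in exactly one of A or B
A \ B = {3, 12}
B \ A = {1, 2, 5, 6, 11, 19, 22}
A △ B = {1, 2, 3, 5, 6, 11, 12, 19, 22}

A △ B = {1, 2, 3, 5, 6, 11, 12, 19, 22}


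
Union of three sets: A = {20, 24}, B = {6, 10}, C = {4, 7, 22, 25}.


A ∪ B = {6, 10, 20, 24}
(A ∪ B) ∪ C = {4, 6, 7, 10, 20, 22, 24, 25}

A ∪ B ∪ C = {4, 6, 7, 10, 20, 22, 24, 25}


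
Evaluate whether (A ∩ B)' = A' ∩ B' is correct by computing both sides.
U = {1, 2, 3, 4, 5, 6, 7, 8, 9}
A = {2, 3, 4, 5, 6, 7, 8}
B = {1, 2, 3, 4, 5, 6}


LHS: A ∩ B = {2, 3, 4, 5, 6}
(A ∩ B)' = U \ (A ∩ B) = {1, 7, 8, 9}
A' = {1, 9}, B' = {7, 8, 9}
Claimed RHS: A' ∩ B' = {9}
Identity is INVALID: LHS = {1, 7, 8, 9} but the RHS claimed here equals {9}. The correct form is (A ∩ B)' = A' ∪ B'.

Identity is invalid: (A ∩ B)' = {1, 7, 8, 9} but A' ∩ B' = {9}. The correct De Morgan law is (A ∩ B)' = A' ∪ B'.


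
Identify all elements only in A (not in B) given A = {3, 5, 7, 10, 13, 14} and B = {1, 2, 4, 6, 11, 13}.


A = {3, 5, 7, 10, 13, 14}
B = {1, 2, 4, 6, 11, 13}
Region: only in A (not in B)
Elements: {3, 5, 7, 10, 14}

Elements only in A (not in B): {3, 5, 7, 10, 14}


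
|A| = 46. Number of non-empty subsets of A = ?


Total subsets = 2^n = 2^46 = 70368744177664
Non-empty subsets exclude the empty set: 2^n - 1
= 70368744177664 - 1
= 70368744177663

Number of non-empty subsets = 70368744177663


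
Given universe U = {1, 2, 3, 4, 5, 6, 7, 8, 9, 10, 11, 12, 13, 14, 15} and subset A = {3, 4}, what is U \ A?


Aᶜ = U \ A = elements in U but not in A
U = {1, 2, 3, 4, 5, 6, 7, 8, 9, 10, 11, 12, 13, 14, 15}
A = {3, 4}
Aᶜ = {1, 2, 5, 6, 7, 8, 9, 10, 11, 12, 13, 14, 15}

Aᶜ = {1, 2, 5, 6, 7, 8, 9, 10, 11, 12, 13, 14, 15}


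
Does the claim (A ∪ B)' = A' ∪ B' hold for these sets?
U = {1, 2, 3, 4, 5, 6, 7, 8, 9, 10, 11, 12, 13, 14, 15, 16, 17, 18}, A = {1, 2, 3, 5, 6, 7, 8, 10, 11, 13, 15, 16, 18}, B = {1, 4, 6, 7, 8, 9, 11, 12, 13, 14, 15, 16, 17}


LHS: A ∪ B = {1, 2, 3, 4, 5, 6, 7, 8, 9, 10, 11, 12, 13, 14, 15, 16, 17, 18}
(A ∪ B)' = U \ (A ∪ B) = ∅
A' = {4, 9, 12, 14, 17}, B' = {2, 3, 5, 10, 18}
Claimed RHS: A' ∪ B' = {2, 3, 4, 5, 9, 10, 12, 14, 17, 18}
Identity is INVALID: LHS = ∅ but the RHS claimed here equals {2, 3, 4, 5, 9, 10, 12, 14, 17, 18}. The correct form is (A ∪ B)' = A' ∩ B'.

Identity is invalid: (A ∪ B)' = ∅ but A' ∪ B' = {2, 3, 4, 5, 9, 10, 12, 14, 17, 18}. The correct De Morgan law is (A ∪ B)' = A' ∩ B'.


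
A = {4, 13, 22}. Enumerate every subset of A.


|A| = 3, so |P(A)| = 2^3 = 8
Enumerate subsets by cardinality (0 to 3):
∅, {4}, {13}, {22}, {4, 13}, {4, 22}, {13, 22}, {4, 13, 22}

P(A) has 8 subsets: ∅, {4}, {13}, {22}, {4, 13}, {4, 22}, {13, 22}, {4, 13, 22}


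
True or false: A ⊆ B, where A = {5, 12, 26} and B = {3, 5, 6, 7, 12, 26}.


A ⊆ B means every element of A is in B.
All elements of A are in B.
So A ⊆ B.

Yes, A ⊆ B


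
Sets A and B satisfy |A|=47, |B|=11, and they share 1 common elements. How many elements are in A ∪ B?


|A ∪ B| = |A| + |B| - |A ∩ B|
= 47 + 11 - 1
= 57

|A ∪ B| = 57


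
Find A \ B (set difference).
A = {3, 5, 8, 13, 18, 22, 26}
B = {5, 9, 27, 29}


A \ B = elements in A but not in B
A = {3, 5, 8, 13, 18, 22, 26}
B = {5, 9, 27, 29}
Remove from A any elements in B
A \ B = {3, 8, 13, 18, 22, 26}

A \ B = {3, 8, 13, 18, 22, 26}


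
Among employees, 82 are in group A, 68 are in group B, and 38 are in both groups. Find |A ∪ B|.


|A ∪ B| = |A| + |B| - |A ∩ B|
= 82 + 68 - 38
= 112

|A ∪ B| = 112


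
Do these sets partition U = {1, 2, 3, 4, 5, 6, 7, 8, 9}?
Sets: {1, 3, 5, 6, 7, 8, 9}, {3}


A partition requires: (1) non-empty parts, (2) pairwise disjoint, (3) union = U
Parts: {1, 3, 5, 6, 7, 8, 9}, {3}
Union of parts: {1, 3, 5, 6, 7, 8, 9}
U = {1, 2, 3, 4, 5, 6, 7, 8, 9}
All non-empty? True
Pairwise disjoint? False
Covers U? False

No, not a valid partition


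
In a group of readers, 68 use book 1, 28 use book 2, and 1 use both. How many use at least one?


|A ∪ B| = |A| + |B| - |A ∩ B|
= 68 + 28 - 1
= 95

|A ∪ B| = 95


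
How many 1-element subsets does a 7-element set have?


C(n,k) = n! / (k!(n-k)!)
C(7,1) = 7! / (1!6!)
= 7

C(7,1) = 7


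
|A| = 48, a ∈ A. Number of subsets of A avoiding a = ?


Subsets of A avoiding a are subsets of A \ {a}, which has 47 elements.
Count = 2^(n-1) = 2^47
= 140737488355328

Number of subsets avoiding a = 140737488355328


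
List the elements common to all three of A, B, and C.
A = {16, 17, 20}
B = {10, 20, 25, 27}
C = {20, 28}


A ∩ B = {20}
(A ∩ B) ∩ C = {20}

A ∩ B ∩ C = {20}


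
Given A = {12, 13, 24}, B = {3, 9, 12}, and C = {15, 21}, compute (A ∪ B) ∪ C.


A ∪ B = {3, 9, 12, 13, 24}
(A ∪ B) ∪ C = {3, 9, 12, 13, 15, 21, 24}

A ∪ B ∪ C = {3, 9, 12, 13, 15, 21, 24}


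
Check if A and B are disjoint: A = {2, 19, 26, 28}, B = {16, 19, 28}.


Disjoint means A ∩ B = ∅.
A ∩ B = {19, 28}
A ∩ B ≠ ∅, so A and B are NOT disjoint.

No, A and B are not disjoint (A ∩ B = {19, 28})


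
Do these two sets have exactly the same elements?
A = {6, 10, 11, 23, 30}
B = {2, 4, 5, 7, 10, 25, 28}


Two sets are equal iff they have exactly the same elements.
A = {6, 10, 11, 23, 30}
B = {2, 4, 5, 7, 10, 25, 28}
Differences: {2, 4, 5, 6, 7, 11, 23, 25, 28, 30}
A ≠ B

No, A ≠ B


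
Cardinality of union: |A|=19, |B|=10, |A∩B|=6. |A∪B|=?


|A ∪ B| = |A| + |B| - |A ∩ B|
= 19 + 10 - 6
= 23

|A ∪ B| = 23


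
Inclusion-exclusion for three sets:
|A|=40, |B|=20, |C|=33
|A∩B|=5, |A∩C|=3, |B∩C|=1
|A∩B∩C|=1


|A∪B∪C| = |A|+|B|+|C| - |A∩B|-|A∩C|-|B∩C| + |A∩B∩C|
= 40+20+33 - 5-3-1 + 1
= 93 - 9 + 1
= 85

|A ∪ B ∪ C| = 85


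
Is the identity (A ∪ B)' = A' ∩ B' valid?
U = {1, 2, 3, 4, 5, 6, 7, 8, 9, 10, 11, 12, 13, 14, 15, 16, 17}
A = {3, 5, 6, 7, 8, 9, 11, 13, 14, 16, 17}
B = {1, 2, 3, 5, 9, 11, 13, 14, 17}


LHS: A ∪ B = {1, 2, 3, 5, 6, 7, 8, 9, 11, 13, 14, 16, 17}
(A ∪ B)' = U \ (A ∪ B) = {4, 10, 12, 15}
A' = {1, 2, 4, 10, 12, 15}, B' = {4, 6, 7, 8, 10, 12, 15, 16}
Claimed RHS: A' ∩ B' = {4, 10, 12, 15}
Identity is VALID: LHS = RHS = {4, 10, 12, 15} ✓

Identity is valid. (A ∪ B)' = A' ∩ B' = {4, 10, 12, 15}


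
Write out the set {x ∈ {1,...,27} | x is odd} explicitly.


Checking each candidate:
Condition: odd numbers in {1,...,27}
Result = {1, 3, 5, 7, 9, 11, 13, 15, 17, 19, 21, 23, 25, 27}

{1, 3, 5, 7, 9, 11, 13, 15, 17, 19, 21, 23, 25, 27}


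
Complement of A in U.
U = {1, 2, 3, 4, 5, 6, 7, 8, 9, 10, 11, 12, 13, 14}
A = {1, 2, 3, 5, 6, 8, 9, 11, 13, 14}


Aᶜ = U \ A = elements in U but not in A
U = {1, 2, 3, 4, 5, 6, 7, 8, 9, 10, 11, 12, 13, 14}
A = {1, 2, 3, 5, 6, 8, 9, 11, 13, 14}
Aᶜ = {4, 7, 10, 12}

Aᶜ = {4, 7, 10, 12}


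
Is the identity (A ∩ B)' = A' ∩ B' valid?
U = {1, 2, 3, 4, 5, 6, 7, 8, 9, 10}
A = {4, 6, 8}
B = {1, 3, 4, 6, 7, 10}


LHS: A ∩ B = {4, 6}
(A ∩ B)' = U \ (A ∩ B) = {1, 2, 3, 5, 7, 8, 9, 10}
A' = {1, 2, 3, 5, 7, 9, 10}, B' = {2, 5, 8, 9}
Claimed RHS: A' ∩ B' = {2, 5, 9}
Identity is INVALID: LHS = {1, 2, 3, 5, 7, 8, 9, 10} but the RHS claimed here equals {2, 5, 9}. The correct form is (A ∩ B)' = A' ∪ B'.

Identity is invalid: (A ∩ B)' = {1, 2, 3, 5, 7, 8, 9, 10} but A' ∩ B' = {2, 5, 9}. The correct De Morgan law is (A ∩ B)' = A' ∪ B'.


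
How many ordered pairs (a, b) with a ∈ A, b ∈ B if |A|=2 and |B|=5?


|A × B| = |A| × |B|
= 2 × 5
= 10

|A × B| = 10


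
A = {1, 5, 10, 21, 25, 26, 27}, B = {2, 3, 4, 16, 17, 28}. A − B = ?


A \ B = elements in A but not in B
A = {1, 5, 10, 21, 25, 26, 27}
B = {2, 3, 4, 16, 17, 28}
Remove from A any elements in B
A \ B = {1, 5, 10, 21, 25, 26, 27}

A \ B = {1, 5, 10, 21, 25, 26, 27}


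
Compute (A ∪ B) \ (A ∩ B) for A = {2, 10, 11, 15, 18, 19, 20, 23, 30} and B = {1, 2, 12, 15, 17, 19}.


A △ B = (A \ B) ∪ (B \ A) = elements in exactly one of A or B
A \ B = {10, 11, 18, 20, 23, 30}
B \ A = {1, 12, 17}
A △ B = {1, 10, 11, 12, 17, 18, 20, 23, 30}

A △ B = {1, 10, 11, 12, 17, 18, 20, 23, 30}


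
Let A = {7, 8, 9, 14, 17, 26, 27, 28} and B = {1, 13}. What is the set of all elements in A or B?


A ∪ B = all elements in A or B (or both)
A = {7, 8, 9, 14, 17, 26, 27, 28}
B = {1, 13}
A ∪ B = {1, 7, 8, 9, 13, 14, 17, 26, 27, 28}

A ∪ B = {1, 7, 8, 9, 13, 14, 17, 26, 27, 28}


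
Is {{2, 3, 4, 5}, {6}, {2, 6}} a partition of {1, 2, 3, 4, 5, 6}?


A partition requires: (1) non-empty parts, (2) pairwise disjoint, (3) union = U
Parts: {2, 3, 4, 5}, {6}, {2, 6}
Union of parts: {2, 3, 4, 5, 6}
U = {1, 2, 3, 4, 5, 6}
All non-empty? True
Pairwise disjoint? False
Covers U? False

No, not a valid partition


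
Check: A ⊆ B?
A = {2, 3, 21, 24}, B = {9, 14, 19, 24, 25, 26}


A ⊆ B means every element of A is in B.
Elements in A not in B: {2, 3, 21}
So A ⊄ B.

No, A ⊄ B


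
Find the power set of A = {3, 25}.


|A| = 2, so |P(A)| = 2^2 = 4
Enumerate subsets by cardinality (0 to 2):
∅, {3}, {25}, {3, 25}

P(A) has 4 subsets: ∅, {3}, {25}, {3, 25}


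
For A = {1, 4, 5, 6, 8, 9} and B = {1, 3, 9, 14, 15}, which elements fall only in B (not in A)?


A = {1, 4, 5, 6, 8, 9}
B = {1, 3, 9, 14, 15}
Region: only in B (not in A)
Elements: {3, 14, 15}

Elements only in B (not in A): {3, 14, 15}


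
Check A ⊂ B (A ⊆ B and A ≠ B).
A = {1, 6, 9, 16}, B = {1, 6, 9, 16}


A ⊂ B requires: A ⊆ B AND A ≠ B.
A ⊆ B? Yes
A = B? Yes
A = B, so A is not a PROPER subset.

No, A is not a proper subset of B


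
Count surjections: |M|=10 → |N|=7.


n = |M| = 10, k = |N| = 7. Surjections via inclusion-exclusion:
S(n,k) = Σ(-1)^i × C(k,i) × (k-i)^n, i=0 to k
i=0: (-1)^0×C(7,0)×7^10 = 282475249
i=1: (-1)^1×C(7,1)×6^10 = -423263232
i=2: (-1)^2×C(7,2)×5^10 = 205078125
i=3: (-1)^3×C(7,3)×4^10 = -36700160
i=4: (-1)^4×C(7,4)×3^10 = 2066715
i=5: (-1)^5×C(7,5)×2^10 = -21504
i=6: (-1)^6×C(7,6)×1^10 = 7
i=7: (-1)^7×C(7,7)×0^10 = 0
Total = 29635200

Number of surjections = 29635200


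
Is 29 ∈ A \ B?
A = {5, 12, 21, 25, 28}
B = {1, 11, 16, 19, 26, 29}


A = {5, 12, 21, 25, 28}, B = {1, 11, 16, 19, 26, 29}
A \ B = elements in A but not in B
A \ B = {5, 12, 21, 25, 28}
Checking if 29 ∈ A \ B
29 is not in A \ B → False

29 ∉ A \ B


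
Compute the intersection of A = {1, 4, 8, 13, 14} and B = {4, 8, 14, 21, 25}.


A ∩ B = elements in both A and B
A = {1, 4, 8, 13, 14}
B = {4, 8, 14, 21, 25}
A ∩ B = {4, 8, 14}

A ∩ B = {4, 8, 14}


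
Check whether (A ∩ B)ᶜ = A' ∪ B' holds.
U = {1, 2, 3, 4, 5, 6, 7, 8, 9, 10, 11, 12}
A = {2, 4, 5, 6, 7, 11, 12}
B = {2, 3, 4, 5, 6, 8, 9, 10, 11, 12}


LHS: A ∩ B = {2, 4, 5, 6, 11, 12}
(A ∩ B)' = U \ (A ∩ B) = {1, 3, 7, 8, 9, 10}
A' = {1, 3, 8, 9, 10}, B' = {1, 7}
Claimed RHS: A' ∪ B' = {1, 3, 7, 8, 9, 10}
Identity is VALID: LHS = RHS = {1, 3, 7, 8, 9, 10} ✓

Identity is valid. (A ∩ B)' = A' ∪ B' = {1, 3, 7, 8, 9, 10}


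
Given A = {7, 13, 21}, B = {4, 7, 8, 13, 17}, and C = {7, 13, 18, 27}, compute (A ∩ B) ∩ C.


A ∩ B = {7, 13}
(A ∩ B) ∩ C = {7, 13}

A ∩ B ∩ C = {7, 13}


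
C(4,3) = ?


C(n,k) = n! / (k!(n-k)!)
C(4,3) = 4! / (3!1!)
= 4

C(4,3) = 4


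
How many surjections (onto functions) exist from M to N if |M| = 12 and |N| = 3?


n = |M| = 12, k = |N| = 3. Surjections via inclusion-exclusion:
S(n,k) = Σ(-1)^i × C(k,i) × (k-i)^n, i=0 to k
i=0: (-1)^0×C(3,0)×3^12 = 531441
i=1: (-1)^1×C(3,1)×2^12 = -12288
i=2: (-1)^2×C(3,2)×1^12 = 3
i=3: (-1)^3×C(3,3)×0^12 = 0
Total = 519156

Number of surjections = 519156


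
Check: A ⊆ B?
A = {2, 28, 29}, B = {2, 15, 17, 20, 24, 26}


A ⊆ B means every element of A is in B.
Elements in A not in B: {28, 29}
So A ⊄ B.

No, A ⊄ B


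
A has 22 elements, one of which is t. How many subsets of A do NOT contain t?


Subsets of A avoiding t are subsets of A \ {t}, which has 21 elements.
Count = 2^(n-1) = 2^21
= 2097152

Number of subsets avoiding t = 2097152


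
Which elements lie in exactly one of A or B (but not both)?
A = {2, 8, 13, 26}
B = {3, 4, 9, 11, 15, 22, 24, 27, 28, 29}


A △ B = (A \ B) ∪ (B \ A) = elements in exactly one of A or B
A \ B = {2, 8, 13, 26}
B \ A = {3, 4, 9, 11, 15, 22, 24, 27, 28, 29}
A △ B = {2, 3, 4, 8, 9, 11, 13, 15, 22, 24, 26, 27, 28, 29}

A △ B = {2, 3, 4, 8, 9, 11, 13, 15, 22, 24, 26, 27, 28, 29}


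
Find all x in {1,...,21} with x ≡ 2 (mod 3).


Checking each candidate:
Condition: x in {1,...,21} with x ≡ 2 (mod 3)
Result = {2, 5, 8, 11, 14, 17, 20}

{2, 5, 8, 11, 14, 17, 20}


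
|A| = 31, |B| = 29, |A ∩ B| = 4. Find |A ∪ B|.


|A ∪ B| = |A| + |B| - |A ∩ B|
= 31 + 29 - 4
= 56

|A ∪ B| = 56


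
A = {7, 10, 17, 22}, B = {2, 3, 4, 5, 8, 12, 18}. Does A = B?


Two sets are equal iff they have exactly the same elements.
A = {7, 10, 17, 22}
B = {2, 3, 4, 5, 8, 12, 18}
Differences: {2, 3, 4, 5, 7, 8, 10, 12, 17, 18, 22}
A ≠ B

No, A ≠ B


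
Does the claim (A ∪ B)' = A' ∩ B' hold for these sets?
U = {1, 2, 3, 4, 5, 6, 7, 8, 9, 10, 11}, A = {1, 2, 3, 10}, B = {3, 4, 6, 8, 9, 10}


LHS: A ∪ B = {1, 2, 3, 4, 6, 8, 9, 10}
(A ∪ B)' = U \ (A ∪ B) = {5, 7, 11}
A' = {4, 5, 6, 7, 8, 9, 11}, B' = {1, 2, 5, 7, 11}
Claimed RHS: A' ∩ B' = {5, 7, 11}
Identity is VALID: LHS = RHS = {5, 7, 11} ✓

Identity is valid. (A ∪ B)' = A' ∩ B' = {5, 7, 11}


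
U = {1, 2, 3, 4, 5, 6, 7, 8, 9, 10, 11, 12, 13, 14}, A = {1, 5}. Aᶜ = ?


Aᶜ = U \ A = elements in U but not in A
U = {1, 2, 3, 4, 5, 6, 7, 8, 9, 10, 11, 12, 13, 14}
A = {1, 5}
Aᶜ = {2, 3, 4, 6, 7, 8, 9, 10, 11, 12, 13, 14}

Aᶜ = {2, 3, 4, 6, 7, 8, 9, 10, 11, 12, 13, 14}


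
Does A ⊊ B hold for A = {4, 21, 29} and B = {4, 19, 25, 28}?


A ⊂ B requires: A ⊆ B AND A ≠ B.
A ⊆ B? No
A ⊄ B, so A is not a proper subset.

No, A is not a proper subset of B


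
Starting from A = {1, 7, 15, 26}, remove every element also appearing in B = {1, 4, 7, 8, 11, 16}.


A \ B = elements in A but not in B
A = {1, 7, 15, 26}
B = {1, 4, 7, 8, 11, 16}
Remove from A any elements in B
A \ B = {15, 26}

A \ B = {15, 26}


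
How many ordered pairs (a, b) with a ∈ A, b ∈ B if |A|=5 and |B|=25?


|A × B| = |A| × |B|
= 5 × 25
= 125

|A × B| = 125


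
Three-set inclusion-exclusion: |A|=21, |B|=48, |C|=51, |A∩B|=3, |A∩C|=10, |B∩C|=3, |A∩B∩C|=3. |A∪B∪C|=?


|A∪B∪C| = |A|+|B|+|C| - |A∩B|-|A∩C|-|B∩C| + |A∩B∩C|
= 21+48+51 - 3-10-3 + 3
= 120 - 16 + 3
= 107

|A ∪ B ∪ C| = 107


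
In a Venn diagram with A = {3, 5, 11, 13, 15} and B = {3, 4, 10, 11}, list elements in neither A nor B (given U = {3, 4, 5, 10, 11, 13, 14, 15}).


A = {3, 5, 11, 13, 15}
B = {3, 4, 10, 11}
Region: in neither A nor B (given U = {3, 4, 5, 10, 11, 13, 14, 15})
Elements: {14}

Elements in neither A nor B (given U = {3, 4, 5, 10, 11, 13, 14, 15}): {14}


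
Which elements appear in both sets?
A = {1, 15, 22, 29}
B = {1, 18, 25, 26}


A ∩ B = elements in both A and B
A = {1, 15, 22, 29}
B = {1, 18, 25, 26}
A ∩ B = {1}

A ∩ B = {1}


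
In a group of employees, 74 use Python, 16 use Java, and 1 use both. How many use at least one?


|A ∪ B| = |A| + |B| - |A ∩ B|
= 74 + 16 - 1
= 89

|A ∪ B| = 89


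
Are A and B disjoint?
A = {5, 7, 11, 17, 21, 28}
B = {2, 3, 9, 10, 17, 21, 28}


Disjoint means A ∩ B = ∅.
A ∩ B = {17, 21, 28}
A ∩ B ≠ ∅, so A and B are NOT disjoint.

No, A and B are not disjoint (A ∩ B = {17, 21, 28})


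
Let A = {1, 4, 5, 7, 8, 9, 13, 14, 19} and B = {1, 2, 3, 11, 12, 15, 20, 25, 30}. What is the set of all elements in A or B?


A ∪ B = all elements in A or B (or both)
A = {1, 4, 5, 7, 8, 9, 13, 14, 19}
B = {1, 2, 3, 11, 12, 15, 20, 25, 30}
A ∪ B = {1, 2, 3, 4, 5, 7, 8, 9, 11, 12, 13, 14, 15, 19, 20, 25, 30}

A ∪ B = {1, 2, 3, 4, 5, 7, 8, 9, 11, 12, 13, 14, 15, 19, 20, 25, 30}


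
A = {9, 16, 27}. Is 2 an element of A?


A = {9, 16, 27}
Checking if 2 is in A
2 is not in A → False

2 ∉ A


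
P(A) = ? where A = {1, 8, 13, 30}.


|A| = 4, so |P(A)| = 2^4 = 16
Enumerate subsets by cardinality (0 to 4):
∅, {1}, {8}, {13}, {30}, {1, 8}, {1, 13}, {1, 30}, {8, 13}, {8, 30}, {13, 30}, {1, 8, 13}, {1, 8, 30}, {1, 13, 30}, {8, 13, 30}, {1, 8, 13, 30}

P(A) has 16 subsets: ∅, {1}, {8}, {13}, {30}, {1, 8}, {1, 13}, {1, 30}, {8, 13}, {8, 30}, {13, 30}, {1, 8, 13}, {1, 8, 30}, {1, 13, 30}, {8, 13, 30}, {1, 8, 13, 30}


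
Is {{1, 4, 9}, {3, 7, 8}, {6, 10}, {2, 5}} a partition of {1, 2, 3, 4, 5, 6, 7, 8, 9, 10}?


A partition requires: (1) non-empty parts, (2) pairwise disjoint, (3) union = U
Parts: {1, 4, 9}, {3, 7, 8}, {6, 10}, {2, 5}
Union of parts: {1, 2, 3, 4, 5, 6, 7, 8, 9, 10}
U = {1, 2, 3, 4, 5, 6, 7, 8, 9, 10}
All non-empty? True
Pairwise disjoint? True
Covers U? True

Yes, valid partition


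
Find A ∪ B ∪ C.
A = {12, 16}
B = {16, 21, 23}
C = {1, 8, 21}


A ∪ B = {12, 16, 21, 23}
(A ∪ B) ∪ C = {1, 8, 12, 16, 21, 23}

A ∪ B ∪ C = {1, 8, 12, 16, 21, 23}


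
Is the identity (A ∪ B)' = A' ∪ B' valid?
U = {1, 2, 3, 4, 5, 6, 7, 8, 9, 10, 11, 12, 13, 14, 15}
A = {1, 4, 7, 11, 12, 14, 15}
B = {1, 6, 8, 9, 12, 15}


LHS: A ∪ B = {1, 4, 6, 7, 8, 9, 11, 12, 14, 15}
(A ∪ B)' = U \ (A ∪ B) = {2, 3, 5, 10, 13}
A' = {2, 3, 5, 6, 8, 9, 10, 13}, B' = {2, 3, 4, 5, 7, 10, 11, 13, 14}
Claimed RHS: A' ∪ B' = {2, 3, 4, 5, 6, 7, 8, 9, 10, 11, 13, 14}
Identity is INVALID: LHS = {2, 3, 5, 10, 13} but the RHS claimed here equals {2, 3, 4, 5, 6, 7, 8, 9, 10, 11, 13, 14}. The correct form is (A ∪ B)' = A' ∩ B'.

Identity is invalid: (A ∪ B)' = {2, 3, 5, 10, 13} but A' ∪ B' = {2, 3, 4, 5, 6, 7, 8, 9, 10, 11, 13, 14}. The correct De Morgan law is (A ∪ B)' = A' ∩ B'.


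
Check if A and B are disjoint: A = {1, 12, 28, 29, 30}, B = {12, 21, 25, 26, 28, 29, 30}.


Disjoint means A ∩ B = ∅.
A ∩ B = {12, 28, 29, 30}
A ∩ B ≠ ∅, so A and B are NOT disjoint.

No, A and B are not disjoint (A ∩ B = {12, 28, 29, 30})


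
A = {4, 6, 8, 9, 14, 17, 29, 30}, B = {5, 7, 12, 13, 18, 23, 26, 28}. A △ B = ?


A △ B = (A \ B) ∪ (B \ A) = elements in exactly one of A or B
A \ B = {4, 6, 8, 9, 14, 17, 29, 30}
B \ A = {5, 7, 12, 13, 18, 23, 26, 28}
A △ B = {4, 5, 6, 7, 8, 9, 12, 13, 14, 17, 18, 23, 26, 28, 29, 30}

A △ B = {4, 5, 6, 7, 8, 9, 12, 13, 14, 17, 18, 23, 26, 28, 29, 30}


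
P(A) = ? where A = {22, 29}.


|A| = 2, so |P(A)| = 2^2 = 4
Enumerate subsets by cardinality (0 to 2):
∅, {22}, {29}, {22, 29}

P(A) has 4 subsets: ∅, {22}, {29}, {22, 29}


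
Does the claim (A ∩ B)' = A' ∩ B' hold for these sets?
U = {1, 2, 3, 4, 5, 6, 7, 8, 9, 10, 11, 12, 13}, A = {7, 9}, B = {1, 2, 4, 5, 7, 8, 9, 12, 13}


LHS: A ∩ B = {7, 9}
(A ∩ B)' = U \ (A ∩ B) = {1, 2, 3, 4, 5, 6, 8, 10, 11, 12, 13}
A' = {1, 2, 3, 4, 5, 6, 8, 10, 11, 12, 13}, B' = {3, 6, 10, 11}
Claimed RHS: A' ∩ B' = {3, 6, 10, 11}
Identity is INVALID: LHS = {1, 2, 3, 4, 5, 6, 8, 10, 11, 12, 13} but the RHS claimed here equals {3, 6, 10, 11}. The correct form is (A ∩ B)' = A' ∪ B'.

Identity is invalid: (A ∩ B)' = {1, 2, 3, 4, 5, 6, 8, 10, 11, 12, 13} but A' ∩ B' = {3, 6, 10, 11}. The correct De Morgan law is (A ∩ B)' = A' ∪ B'.


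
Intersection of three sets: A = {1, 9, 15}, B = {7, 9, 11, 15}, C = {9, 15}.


A ∩ B = {9, 15}
(A ∩ B) ∩ C = {9, 15}

A ∩ B ∩ C = {9, 15}


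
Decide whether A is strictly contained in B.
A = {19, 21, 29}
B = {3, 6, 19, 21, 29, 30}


A ⊂ B requires: A ⊆ B AND A ≠ B.
A ⊆ B? Yes
A = B? No
A ⊂ B: Yes (A is a proper subset of B)

Yes, A ⊂ B


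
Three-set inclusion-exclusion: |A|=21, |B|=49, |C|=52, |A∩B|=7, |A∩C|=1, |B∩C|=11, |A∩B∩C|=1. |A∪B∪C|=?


|A∪B∪C| = |A|+|B|+|C| - |A∩B|-|A∩C|-|B∩C| + |A∩B∩C|
= 21+49+52 - 7-1-11 + 1
= 122 - 19 + 1
= 104

|A ∪ B ∪ C| = 104


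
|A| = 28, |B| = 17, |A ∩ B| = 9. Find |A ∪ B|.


|A ∪ B| = |A| + |B| - |A ∩ B|
= 28 + 17 - 9
= 36

|A ∪ B| = 36


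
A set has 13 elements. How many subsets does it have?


Number of subsets = 2^n
= 2^13
= 8192

|P(A)| = 8192


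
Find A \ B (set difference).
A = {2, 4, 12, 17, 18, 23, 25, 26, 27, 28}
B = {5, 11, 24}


A \ B = elements in A but not in B
A = {2, 4, 12, 17, 18, 23, 25, 26, 27, 28}
B = {5, 11, 24}
Remove from A any elements in B
A \ B = {2, 4, 12, 17, 18, 23, 25, 26, 27, 28}

A \ B = {2, 4, 12, 17, 18, 23, 25, 26, 27, 28}


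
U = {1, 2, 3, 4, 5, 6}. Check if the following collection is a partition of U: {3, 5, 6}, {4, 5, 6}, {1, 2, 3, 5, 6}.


A partition requires: (1) non-empty parts, (2) pairwise disjoint, (3) union = U
Parts: {3, 5, 6}, {4, 5, 6}, {1, 2, 3, 5, 6}
Union of parts: {1, 2, 3, 4, 5, 6}
U = {1, 2, 3, 4, 5, 6}
All non-empty? True
Pairwise disjoint? False
Covers U? True

No, not a valid partition


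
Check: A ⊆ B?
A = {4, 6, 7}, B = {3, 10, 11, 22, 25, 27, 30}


A ⊆ B means every element of A is in B.
Elements in A not in B: {4, 6, 7}
So A ⊄ B.

No, A ⊄ B


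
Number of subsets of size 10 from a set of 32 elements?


C(n,k) = n! / (k!(n-k)!)
C(32,10) = 32! / (10!22!)
= 64512240

C(32,10) = 64512240


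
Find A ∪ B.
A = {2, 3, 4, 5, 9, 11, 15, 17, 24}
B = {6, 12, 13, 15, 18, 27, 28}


A ∪ B = all elements in A or B (or both)
A = {2, 3, 4, 5, 9, 11, 15, 17, 24}
B = {6, 12, 13, 15, 18, 27, 28}
A ∪ B = {2, 3, 4, 5, 6, 9, 11, 12, 13, 15, 17, 18, 24, 27, 28}

A ∪ B = {2, 3, 4, 5, 6, 9, 11, 12, 13, 15, 17, 18, 24, 27, 28}


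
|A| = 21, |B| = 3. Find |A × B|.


|A × B| = |A| × |B|
= 21 × 3
= 63

|A × B| = 63


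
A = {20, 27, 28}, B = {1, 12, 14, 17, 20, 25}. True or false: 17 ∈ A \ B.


A = {20, 27, 28}, B = {1, 12, 14, 17, 20, 25}
A \ B = elements in A but not in B
A \ B = {27, 28}
Checking if 17 ∈ A \ B
17 is not in A \ B → False

17 ∉ A \ B


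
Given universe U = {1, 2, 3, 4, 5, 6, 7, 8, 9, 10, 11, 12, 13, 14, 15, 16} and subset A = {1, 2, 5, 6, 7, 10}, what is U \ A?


Aᶜ = U \ A = elements in U but not in A
U = {1, 2, 3, 4, 5, 6, 7, 8, 9, 10, 11, 12, 13, 14, 15, 16}
A = {1, 2, 5, 6, 7, 10}
Aᶜ = {3, 4, 8, 9, 11, 12, 13, 14, 15, 16}

Aᶜ = {3, 4, 8, 9, 11, 12, 13, 14, 15, 16}


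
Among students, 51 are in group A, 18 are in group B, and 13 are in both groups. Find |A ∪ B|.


|A ∪ B| = |A| + |B| - |A ∩ B|
= 51 + 18 - 13
= 56

|A ∪ B| = 56


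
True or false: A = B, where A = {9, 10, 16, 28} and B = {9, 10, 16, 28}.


Two sets are equal iff they have exactly the same elements.
A = {9, 10, 16, 28}
B = {9, 10, 16, 28}
Same elements → A = B

Yes, A = B


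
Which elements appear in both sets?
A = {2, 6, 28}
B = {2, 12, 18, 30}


A ∩ B = elements in both A and B
A = {2, 6, 28}
B = {2, 12, 18, 30}
A ∩ B = {2}

A ∩ B = {2}


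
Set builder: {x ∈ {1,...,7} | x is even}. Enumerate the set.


Checking each candidate:
Condition: even numbers in {1,...,7}
Result = {2, 4, 6}

{2, 4, 6}


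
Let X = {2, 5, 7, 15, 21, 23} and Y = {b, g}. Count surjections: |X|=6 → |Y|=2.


n = |X| = 6, k = |Y| = 2. Surjections via inclusion-exclusion:
S(n,k) = Σ(-1)^i × C(k,i) × (k-i)^n, i=0 to k
i=0: (-1)^0×C(2,0)×2^6 = 64
i=1: (-1)^1×C(2,1)×1^6 = -2
i=2: (-1)^2×C(2,2)×0^6 = 0
Total = 62

Number of surjections = 62


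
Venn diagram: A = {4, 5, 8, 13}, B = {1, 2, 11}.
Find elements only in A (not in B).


A = {4, 5, 8, 13}
B = {1, 2, 11}
Region: only in A (not in B)
Elements: {4, 5, 8, 13}

Elements only in A (not in B): {4, 5, 8, 13}


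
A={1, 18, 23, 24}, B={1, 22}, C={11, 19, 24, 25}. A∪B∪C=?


A ∪ B = {1, 18, 22, 23, 24}
(A ∪ B) ∪ C = {1, 11, 18, 19, 22, 23, 24, 25}

A ∪ B ∪ C = {1, 11, 18, 19, 22, 23, 24, 25}


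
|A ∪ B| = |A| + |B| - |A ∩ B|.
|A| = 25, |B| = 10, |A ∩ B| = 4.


|A ∪ B| = |A| + |B| - |A ∩ B|
= 25 + 10 - 4
= 31

|A ∪ B| = 31


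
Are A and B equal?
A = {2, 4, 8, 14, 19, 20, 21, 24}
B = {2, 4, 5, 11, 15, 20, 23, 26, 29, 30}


Two sets are equal iff they have exactly the same elements.
A = {2, 4, 8, 14, 19, 20, 21, 24}
B = {2, 4, 5, 11, 15, 20, 23, 26, 29, 30}
Differences: {5, 8, 11, 14, 15, 19, 21, 23, 24, 26, 29, 30}
A ≠ B

No, A ≠ B


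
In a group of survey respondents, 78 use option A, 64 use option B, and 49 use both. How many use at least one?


|A ∪ B| = |A| + |B| - |A ∩ B|
= 78 + 64 - 49
= 93

|A ∪ B| = 93


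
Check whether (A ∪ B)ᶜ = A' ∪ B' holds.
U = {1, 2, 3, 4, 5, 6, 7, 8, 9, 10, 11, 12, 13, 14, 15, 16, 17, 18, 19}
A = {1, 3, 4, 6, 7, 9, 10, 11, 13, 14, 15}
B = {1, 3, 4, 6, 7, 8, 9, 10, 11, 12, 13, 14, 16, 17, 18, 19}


LHS: A ∪ B = {1, 3, 4, 6, 7, 8, 9, 10, 11, 12, 13, 14, 15, 16, 17, 18, 19}
(A ∪ B)' = U \ (A ∪ B) = {2, 5}
A' = {2, 5, 8, 12, 16, 17, 18, 19}, B' = {2, 5, 15}
Claimed RHS: A' ∪ B' = {2, 5, 8, 12, 15, 16, 17, 18, 19}
Identity is INVALID: LHS = {2, 5} but the RHS claimed here equals {2, 5, 8, 12, 15, 16, 17, 18, 19}. The correct form is (A ∪ B)' = A' ∩ B'.

Identity is invalid: (A ∪ B)' = {2, 5} but A' ∪ B' = {2, 5, 8, 12, 15, 16, 17, 18, 19}. The correct De Morgan law is (A ∪ B)' = A' ∩ B'.


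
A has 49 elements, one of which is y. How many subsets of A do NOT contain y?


Subsets of A avoiding y are subsets of A \ {y}, which has 48 elements.
Count = 2^(n-1) = 2^48
= 281474976710656

Number of subsets avoiding y = 281474976710656


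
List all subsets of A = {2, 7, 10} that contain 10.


A subset of A contains 10 iff the remaining 2 elements form any subset of A \ {10}.
Count: 2^(n-1) = 2^2 = 4
Subsets containing 10: {10}, {2, 10}, {7, 10}, {2, 7, 10}

Subsets containing 10 (4 total): {10}, {2, 10}, {7, 10}, {2, 7, 10}


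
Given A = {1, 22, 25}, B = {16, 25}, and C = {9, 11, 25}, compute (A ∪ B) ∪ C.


A ∪ B = {1, 16, 22, 25}
(A ∪ B) ∪ C = {1, 9, 11, 16, 22, 25}

A ∪ B ∪ C = {1, 9, 11, 16, 22, 25}


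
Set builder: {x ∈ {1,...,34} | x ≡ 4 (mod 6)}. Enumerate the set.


Checking each candidate:
Condition: x in {1,...,34} with x ≡ 4 (mod 6)
Result = {4, 10, 16, 22, 28, 34}

{4, 10, 16, 22, 28, 34}


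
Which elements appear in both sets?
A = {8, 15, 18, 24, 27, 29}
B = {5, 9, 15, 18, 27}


A ∩ B = elements in both A and B
A = {8, 15, 18, 24, 27, 29}
B = {5, 9, 15, 18, 27}
A ∩ B = {15, 18, 27}

A ∩ B = {15, 18, 27}


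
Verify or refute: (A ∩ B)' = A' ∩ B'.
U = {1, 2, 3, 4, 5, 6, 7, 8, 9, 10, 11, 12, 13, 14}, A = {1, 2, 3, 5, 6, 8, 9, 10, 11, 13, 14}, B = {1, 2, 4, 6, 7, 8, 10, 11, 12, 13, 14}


LHS: A ∩ B = {1, 2, 6, 8, 10, 11, 13, 14}
(A ∩ B)' = U \ (A ∩ B) = {3, 4, 5, 7, 9, 12}
A' = {4, 7, 12}, B' = {3, 5, 9}
Claimed RHS: A' ∩ B' = ∅
Identity is INVALID: LHS = {3, 4, 5, 7, 9, 12} but the RHS claimed here equals ∅. The correct form is (A ∩ B)' = A' ∪ B'.

Identity is invalid: (A ∩ B)' = {3, 4, 5, 7, 9, 12} but A' ∩ B' = ∅. The correct De Morgan law is (A ∩ B)' = A' ∪ B'.


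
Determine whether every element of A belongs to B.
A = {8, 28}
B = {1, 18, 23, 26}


A ⊆ B means every element of A is in B.
Elements in A not in B: {8, 28}
So A ⊄ B.

No, A ⊄ B


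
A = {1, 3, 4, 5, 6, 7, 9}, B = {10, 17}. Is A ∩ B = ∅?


Disjoint means A ∩ B = ∅.
A ∩ B = ∅
A ∩ B = ∅, so A and B are disjoint.

Yes, A and B are disjoint


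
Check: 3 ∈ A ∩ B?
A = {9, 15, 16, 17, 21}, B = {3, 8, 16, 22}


A = {9, 15, 16, 17, 21}, B = {3, 8, 16, 22}
A ∩ B = elements in both A and B
A ∩ B = {16}
Checking if 3 ∈ A ∩ B
3 is not in A ∩ B → False

3 ∉ A ∩ B


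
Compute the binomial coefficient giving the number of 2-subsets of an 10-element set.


C(n,k) = n! / (k!(n-k)!)
C(10,2) = 10! / (2!8!)
= 45

C(10,2) = 45


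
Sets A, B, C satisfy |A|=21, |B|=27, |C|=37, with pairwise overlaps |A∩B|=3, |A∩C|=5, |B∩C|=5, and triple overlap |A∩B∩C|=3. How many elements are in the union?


|A∪B∪C| = |A|+|B|+|C| - |A∩B|-|A∩C|-|B∩C| + |A∩B∩C|
= 21+27+37 - 3-5-5 + 3
= 85 - 13 + 3
= 75

|A ∪ B ∪ C| = 75


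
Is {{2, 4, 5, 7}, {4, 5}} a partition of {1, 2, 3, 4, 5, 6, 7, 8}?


A partition requires: (1) non-empty parts, (2) pairwise disjoint, (3) union = U
Parts: {2, 4, 5, 7}, {4, 5}
Union of parts: {2, 4, 5, 7}
U = {1, 2, 3, 4, 5, 6, 7, 8}
All non-empty? True
Pairwise disjoint? False
Covers U? False

No, not a valid partition


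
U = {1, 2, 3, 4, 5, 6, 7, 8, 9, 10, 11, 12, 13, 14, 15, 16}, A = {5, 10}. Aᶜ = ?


Aᶜ = U \ A = elements in U but not in A
U = {1, 2, 3, 4, 5, 6, 7, 8, 9, 10, 11, 12, 13, 14, 15, 16}
A = {5, 10}
Aᶜ = {1, 2, 3, 4, 6, 7, 8, 9, 11, 12, 13, 14, 15, 16}

Aᶜ = {1, 2, 3, 4, 6, 7, 8, 9, 11, 12, 13, 14, 15, 16}


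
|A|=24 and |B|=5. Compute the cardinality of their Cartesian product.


|A × B| = |A| × |B|
= 24 × 5
= 120

|A × B| = 120


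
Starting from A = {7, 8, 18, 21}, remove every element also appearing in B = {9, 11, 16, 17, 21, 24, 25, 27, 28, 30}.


A \ B = elements in A but not in B
A = {7, 8, 18, 21}
B = {9, 11, 16, 17, 21, 24, 25, 27, 28, 30}
Remove from A any elements in B
A \ B = {7, 8, 18}

A \ B = {7, 8, 18}


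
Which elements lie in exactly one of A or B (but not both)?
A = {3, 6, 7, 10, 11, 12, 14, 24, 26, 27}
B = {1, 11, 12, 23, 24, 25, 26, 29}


A △ B = (A \ B) ∪ (B \ A) = elements in exactly one of A or B
A \ B = {3, 6, 7, 10, 14, 27}
B \ A = {1, 23, 25, 29}
A △ B = {1, 3, 6, 7, 10, 14, 23, 25, 27, 29}

A △ B = {1, 3, 6, 7, 10, 14, 23, 25, 27, 29}


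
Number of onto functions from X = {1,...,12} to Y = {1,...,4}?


n = |X| = 12, k = |Y| = 4. Surjections via inclusion-exclusion:
S(n,k) = Σ(-1)^i × C(k,i) × (k-i)^n, i=0 to k
i=0: (-1)^0×C(4,0)×4^12 = 16777216
i=1: (-1)^1×C(4,1)×3^12 = -2125764
i=2: (-1)^2×C(4,2)×2^12 = 24576
i=3: (-1)^3×C(4,3)×1^12 = -4
i=4: (-1)^4×C(4,4)×0^12 = 0
Total = 14676024

Number of surjections = 14676024


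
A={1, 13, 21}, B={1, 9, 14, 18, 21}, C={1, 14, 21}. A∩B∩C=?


A ∩ B = {1, 21}
(A ∩ B) ∩ C = {1, 21}

A ∩ B ∩ C = {1, 21}


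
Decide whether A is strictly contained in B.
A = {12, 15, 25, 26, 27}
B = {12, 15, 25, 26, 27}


A ⊂ B requires: A ⊆ B AND A ≠ B.
A ⊆ B? Yes
A = B? Yes
A = B, so A is not a PROPER subset.

No, A is not a proper subset of B


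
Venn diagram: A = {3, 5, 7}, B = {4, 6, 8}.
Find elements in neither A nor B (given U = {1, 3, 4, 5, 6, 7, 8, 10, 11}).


A = {3, 5, 7}
B = {4, 6, 8}
Region: in neither A nor B (given U = {1, 3, 4, 5, 6, 7, 8, 10, 11})
Elements: {1, 10, 11}

Elements in neither A nor B (given U = {1, 3, 4, 5, 6, 7, 8, 10, 11}): {1, 10, 11}


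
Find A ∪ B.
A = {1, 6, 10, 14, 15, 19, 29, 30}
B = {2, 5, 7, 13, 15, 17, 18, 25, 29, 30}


A ∪ B = all elements in A or B (or both)
A = {1, 6, 10, 14, 15, 19, 29, 30}
B = {2, 5, 7, 13, 15, 17, 18, 25, 29, 30}
A ∪ B = {1, 2, 5, 6, 7, 10, 13, 14, 15, 17, 18, 19, 25, 29, 30}

A ∪ B = {1, 2, 5, 6, 7, 10, 13, 14, 15, 17, 18, 19, 25, 29, 30}


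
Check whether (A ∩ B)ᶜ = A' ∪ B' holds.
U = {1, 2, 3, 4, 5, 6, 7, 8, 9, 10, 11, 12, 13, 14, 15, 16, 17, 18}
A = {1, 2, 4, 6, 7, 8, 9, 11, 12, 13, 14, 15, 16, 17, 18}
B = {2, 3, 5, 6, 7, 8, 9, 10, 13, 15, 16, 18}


LHS: A ∩ B = {2, 6, 7, 8, 9, 13, 15, 16, 18}
(A ∩ B)' = U \ (A ∩ B) = {1, 3, 4, 5, 10, 11, 12, 14, 17}
A' = {3, 5, 10}, B' = {1, 4, 11, 12, 14, 17}
Claimed RHS: A' ∪ B' = {1, 3, 4, 5, 10, 11, 12, 14, 17}
Identity is VALID: LHS = RHS = {1, 3, 4, 5, 10, 11, 12, 14, 17} ✓

Identity is valid. (A ∩ B)' = A' ∪ B' = {1, 3, 4, 5, 10, 11, 12, 14, 17}


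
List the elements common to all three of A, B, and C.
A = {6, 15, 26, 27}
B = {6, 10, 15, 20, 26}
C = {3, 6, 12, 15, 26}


A ∩ B = {6, 15, 26}
(A ∩ B) ∩ C = {6, 15, 26}

A ∩ B ∩ C = {6, 15, 26}


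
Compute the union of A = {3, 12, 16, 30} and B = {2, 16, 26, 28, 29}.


A ∪ B = all elements in A or B (or both)
A = {3, 12, 16, 30}
B = {2, 16, 26, 28, 29}
A ∪ B = {2, 3, 12, 16, 26, 28, 29, 30}

A ∪ B = {2, 3, 12, 16, 26, 28, 29, 30}


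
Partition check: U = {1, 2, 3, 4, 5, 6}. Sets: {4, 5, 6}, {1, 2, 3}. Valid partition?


A partition requires: (1) non-empty parts, (2) pairwise disjoint, (3) union = U
Parts: {4, 5, 6}, {1, 2, 3}
Union of parts: {1, 2, 3, 4, 5, 6}
U = {1, 2, 3, 4, 5, 6}
All non-empty? True
Pairwise disjoint? True
Covers U? True

Yes, valid partition


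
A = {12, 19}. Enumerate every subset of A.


|A| = 2, so |P(A)| = 2^2 = 4
Enumerate subsets by cardinality (0 to 2):
∅, {12}, {19}, {12, 19}

P(A) has 4 subsets: ∅, {12}, {19}, {12, 19}


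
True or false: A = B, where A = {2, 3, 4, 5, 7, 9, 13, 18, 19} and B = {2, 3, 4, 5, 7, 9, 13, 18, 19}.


Two sets are equal iff they have exactly the same elements.
A = {2, 3, 4, 5, 7, 9, 13, 18, 19}
B = {2, 3, 4, 5, 7, 9, 13, 18, 19}
Same elements → A = B

Yes, A = B


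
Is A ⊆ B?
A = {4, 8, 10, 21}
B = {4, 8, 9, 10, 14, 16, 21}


A ⊆ B means every element of A is in B.
All elements of A are in B.
So A ⊆ B.

Yes, A ⊆ B


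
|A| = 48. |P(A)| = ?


Number of subsets = 2^n
= 2^48
= 281474976710656

|P(A)| = 281474976710656


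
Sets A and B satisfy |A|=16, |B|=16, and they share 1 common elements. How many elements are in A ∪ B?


|A ∪ B| = |A| + |B| - |A ∩ B|
= 16 + 16 - 1
= 31

|A ∪ B| = 31


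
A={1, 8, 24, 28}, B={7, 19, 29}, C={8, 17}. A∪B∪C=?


A ∪ B = {1, 7, 8, 19, 24, 28, 29}
(A ∪ B) ∪ C = {1, 7, 8, 17, 19, 24, 28, 29}

A ∪ B ∪ C = {1, 7, 8, 17, 19, 24, 28, 29}


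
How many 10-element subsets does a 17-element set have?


C(n,k) = n! / (k!(n-k)!)
C(17,10) = 17! / (10!7!)
= 19448

C(17,10) = 19448


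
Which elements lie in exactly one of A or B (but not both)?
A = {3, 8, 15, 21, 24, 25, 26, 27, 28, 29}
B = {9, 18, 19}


A △ B = (A \ B) ∪ (B \ A) = elements in exactly one of A or B
A \ B = {3, 8, 15, 21, 24, 25, 26, 27, 28, 29}
B \ A = {9, 18, 19}
A △ B = {3, 8, 9, 15, 18, 19, 21, 24, 25, 26, 27, 28, 29}

A △ B = {3, 8, 9, 15, 18, 19, 21, 24, 25, 26, 27, 28, 29}


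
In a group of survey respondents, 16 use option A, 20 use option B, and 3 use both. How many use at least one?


|A ∪ B| = |A| + |B| - |A ∩ B|
= 16 + 20 - 3
= 33

|A ∪ B| = 33


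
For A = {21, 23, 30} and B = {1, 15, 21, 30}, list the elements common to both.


A ∩ B = elements in both A and B
A = {21, 23, 30}
B = {1, 15, 21, 30}
A ∩ B = {21, 30}

A ∩ B = {21, 30}


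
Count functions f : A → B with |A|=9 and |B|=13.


Each of |A| = 9 inputs maps to any of |B| = 13 outputs.
# functions = |B|^|A| = 13^9
= 10604499373

Number of functions = 10604499373


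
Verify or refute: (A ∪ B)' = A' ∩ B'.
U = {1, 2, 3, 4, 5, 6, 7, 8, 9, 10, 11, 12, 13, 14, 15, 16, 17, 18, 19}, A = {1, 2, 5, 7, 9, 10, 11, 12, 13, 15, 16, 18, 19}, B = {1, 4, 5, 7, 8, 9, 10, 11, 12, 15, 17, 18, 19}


LHS: A ∪ B = {1, 2, 4, 5, 7, 8, 9, 10, 11, 12, 13, 15, 16, 17, 18, 19}
(A ∪ B)' = U \ (A ∪ B) = {3, 6, 14}
A' = {3, 4, 6, 8, 14, 17}, B' = {2, 3, 6, 13, 14, 16}
Claimed RHS: A' ∩ B' = {3, 6, 14}
Identity is VALID: LHS = RHS = {3, 6, 14} ✓

Identity is valid. (A ∪ B)' = A' ∩ B' = {3, 6, 14}


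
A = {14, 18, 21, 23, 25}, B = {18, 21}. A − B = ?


A \ B = elements in A but not in B
A = {14, 18, 21, 23, 25}
B = {18, 21}
Remove from A any elements in B
A \ B = {14, 23, 25}

A \ B = {14, 23, 25}


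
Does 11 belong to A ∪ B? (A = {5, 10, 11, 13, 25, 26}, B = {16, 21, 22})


A = {5, 10, 11, 13, 25, 26}, B = {16, 21, 22}
A ∪ B = all elements in A or B
A ∪ B = {5, 10, 11, 13, 16, 21, 22, 25, 26}
Checking if 11 ∈ A ∪ B
11 is in A ∪ B → True

11 ∈ A ∪ B


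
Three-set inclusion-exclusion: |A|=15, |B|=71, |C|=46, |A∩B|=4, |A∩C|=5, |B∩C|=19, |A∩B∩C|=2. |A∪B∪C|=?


|A∪B∪C| = |A|+|B|+|C| - |A∩B|-|A∩C|-|B∩C| + |A∩B∩C|
= 15+71+46 - 4-5-19 + 2
= 132 - 28 + 2
= 106

|A ∪ B ∪ C| = 106


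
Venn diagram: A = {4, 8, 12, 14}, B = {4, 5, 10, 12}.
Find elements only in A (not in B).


A = {4, 8, 12, 14}
B = {4, 5, 10, 12}
Region: only in A (not in B)
Elements: {8, 14}

Elements only in A (not in B): {8, 14}


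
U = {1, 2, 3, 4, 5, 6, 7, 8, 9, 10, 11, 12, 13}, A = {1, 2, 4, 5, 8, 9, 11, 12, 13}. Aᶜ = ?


Aᶜ = U \ A = elements in U but not in A
U = {1, 2, 3, 4, 5, 6, 7, 8, 9, 10, 11, 12, 13}
A = {1, 2, 4, 5, 8, 9, 11, 12, 13}
Aᶜ = {3, 6, 7, 10}

Aᶜ = {3, 6, 7, 10}


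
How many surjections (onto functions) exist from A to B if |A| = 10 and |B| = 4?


n = |A| = 10, k = |B| = 4. Surjections via inclusion-exclusion:
S(n,k) = Σ(-1)^i × C(k,i) × (k-i)^n, i=0 to k
i=0: (-1)^0×C(4,0)×4^10 = 1048576
i=1: (-1)^1×C(4,1)×3^10 = -236196
i=2: (-1)^2×C(4,2)×2^10 = 6144
i=3: (-1)^3×C(4,3)×1^10 = -4
i=4: (-1)^4×C(4,4)×0^10 = 0
Total = 818520

Number of surjections = 818520


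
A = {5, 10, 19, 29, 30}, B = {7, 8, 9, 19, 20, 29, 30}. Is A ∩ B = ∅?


Disjoint means A ∩ B = ∅.
A ∩ B = {19, 29, 30}
A ∩ B ≠ ∅, so A and B are NOT disjoint.

No, A and B are not disjoint (A ∩ B = {19, 29, 30})


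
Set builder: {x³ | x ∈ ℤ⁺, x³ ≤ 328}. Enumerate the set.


Checking each candidate:
Condition: positive perfect cubes ≤ 328
Result = {1, 8, 27, 64, 125, 216}

{1, 8, 27, 64, 125, 216}


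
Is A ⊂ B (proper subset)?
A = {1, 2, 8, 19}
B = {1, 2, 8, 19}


A ⊂ B requires: A ⊆ B AND A ≠ B.
A ⊆ B? Yes
A = B? Yes
A = B, so A is not a PROPER subset.

No, A is not a proper subset of B


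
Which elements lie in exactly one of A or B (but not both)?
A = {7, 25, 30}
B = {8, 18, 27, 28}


A △ B = (A \ B) ∪ (B \ A) = elements in exactly one of A or B
A \ B = {7, 25, 30}
B \ A = {8, 18, 27, 28}
A △ B = {7, 8, 18, 25, 27, 28, 30}

A △ B = {7, 8, 18, 25, 27, 28, 30}


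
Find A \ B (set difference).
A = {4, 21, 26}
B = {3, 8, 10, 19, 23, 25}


A \ B = elements in A but not in B
A = {4, 21, 26}
B = {3, 8, 10, 19, 23, 25}
Remove from A any elements in B
A \ B = {4, 21, 26}

A \ B = {4, 21, 26}


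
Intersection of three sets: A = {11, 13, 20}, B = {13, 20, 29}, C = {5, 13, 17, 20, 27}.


A ∩ B = {13, 20}
(A ∩ B) ∩ C = {13, 20}

A ∩ B ∩ C = {13, 20}


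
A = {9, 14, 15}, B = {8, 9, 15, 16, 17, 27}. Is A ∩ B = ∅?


Disjoint means A ∩ B = ∅.
A ∩ B = {9, 15}
A ∩ B ≠ ∅, so A and B are NOT disjoint.

No, A and B are not disjoint (A ∩ B = {9, 15})


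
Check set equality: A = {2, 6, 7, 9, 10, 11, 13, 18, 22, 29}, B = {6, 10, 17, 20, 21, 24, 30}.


Two sets are equal iff they have exactly the same elements.
A = {2, 6, 7, 9, 10, 11, 13, 18, 22, 29}
B = {6, 10, 17, 20, 21, 24, 30}
Differences: {2, 7, 9, 11, 13, 17, 18, 20, 21, 22, 24, 29, 30}
A ≠ B

No, A ≠ B


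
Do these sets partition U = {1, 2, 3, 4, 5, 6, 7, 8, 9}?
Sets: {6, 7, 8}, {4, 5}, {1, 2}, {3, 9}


A partition requires: (1) non-empty parts, (2) pairwise disjoint, (3) union = U
Parts: {6, 7, 8}, {4, 5}, {1, 2}, {3, 9}
Union of parts: {1, 2, 3, 4, 5, 6, 7, 8, 9}
U = {1, 2, 3, 4, 5, 6, 7, 8, 9}
All non-empty? True
Pairwise disjoint? True
Covers U? True

Yes, valid partition
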